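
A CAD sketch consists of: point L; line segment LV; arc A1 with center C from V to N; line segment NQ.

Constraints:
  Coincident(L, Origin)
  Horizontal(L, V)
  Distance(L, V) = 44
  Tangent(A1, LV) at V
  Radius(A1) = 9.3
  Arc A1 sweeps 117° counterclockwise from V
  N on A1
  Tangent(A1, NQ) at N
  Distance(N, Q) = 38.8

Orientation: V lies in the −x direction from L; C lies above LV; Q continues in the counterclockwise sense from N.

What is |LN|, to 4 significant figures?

38.19

L is at the origin; L and V share the same y with |LV| = 44.0 and V on the −x side, so V = (-44.00, 0.000). Since A1 is tangent to LV there, CV ⟂ LV, so C = V + (0, 9.3) = (-44.00, 9.300). On A1, V sits at bearing -90° from C; a 117° counterclockwise sweep puts N at bearing 27°, so N = C + 9.3·(cos 27°, sin 27°) = (-35.71, 13.52). Then |LN| = |N − L| = 38.19.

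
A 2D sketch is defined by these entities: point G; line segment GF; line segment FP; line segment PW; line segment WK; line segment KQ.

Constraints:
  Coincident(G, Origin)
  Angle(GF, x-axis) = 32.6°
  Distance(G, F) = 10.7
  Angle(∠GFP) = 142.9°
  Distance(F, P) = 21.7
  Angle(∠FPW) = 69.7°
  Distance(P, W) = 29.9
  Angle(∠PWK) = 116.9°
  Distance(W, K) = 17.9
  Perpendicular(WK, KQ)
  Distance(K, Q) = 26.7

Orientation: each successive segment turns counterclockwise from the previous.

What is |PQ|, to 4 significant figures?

31.43

G is at the origin; GF runs at 32.6° with length 10.7, so F = (9.014, 5.765). ∠GFP = 142.9° gives FP at 69.70° from the x-axis; with |FP| = 21.7, P = (16.54, 26.12). ∠FPW = 69.7° gives PW at -180.0° from the x-axis; with |PW| = 29.9, W = (-13.36, 26.12). ∠PWK = 116.9° gives WK at -116.9° from the x-axis; with |WK| = 17.9, K = (-21.46, 10.15). WK ⟂ KQ, so KQ runs at -26.90°; with |KQ| = 26.7, Q = (2.355, -1.926). Then |PQ| = |Q − P| = 31.43.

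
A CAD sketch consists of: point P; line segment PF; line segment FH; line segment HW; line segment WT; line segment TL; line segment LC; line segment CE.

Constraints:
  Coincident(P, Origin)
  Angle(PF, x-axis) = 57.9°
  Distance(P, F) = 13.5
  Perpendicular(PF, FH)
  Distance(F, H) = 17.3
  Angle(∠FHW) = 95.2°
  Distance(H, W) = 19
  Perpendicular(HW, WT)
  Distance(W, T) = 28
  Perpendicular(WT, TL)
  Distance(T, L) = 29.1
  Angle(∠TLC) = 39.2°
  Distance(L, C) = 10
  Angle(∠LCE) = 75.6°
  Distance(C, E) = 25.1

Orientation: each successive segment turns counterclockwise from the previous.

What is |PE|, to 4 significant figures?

26.27

P is at the origin; PF runs at 57.9° with length 13.5, so F = (7.174, 11.44). PF is perpendicular to FH, so FH runs at 147.9°; with |FH| = 17.3, H = (-7.481, 20.63). ∠FHW = 95.2° gives HW at -127.3° from the x-axis; with |HW| = 19.0, W = (-19.00, 5.515). HW is perpendicular to WT, so WT runs at -37.30°; with |WT| = 28.0, T = (3.278, -11.45). The perpendicularity gives TL at right angles to WT, so TL runs at 52.70°; with |TL| = 29.1, L = (20.91, 11.70). ∠TLC = 39.2° gives LC at -166.5° from the x-axis; with |LC| = 10.0, C = (11.19, 9.361). ∠LCE = 75.6° gives CE at -62.10° from the x-axis; with |CE| = 25.1, E = (22.93, -12.82). Then |PE| = |E − P| = 26.27.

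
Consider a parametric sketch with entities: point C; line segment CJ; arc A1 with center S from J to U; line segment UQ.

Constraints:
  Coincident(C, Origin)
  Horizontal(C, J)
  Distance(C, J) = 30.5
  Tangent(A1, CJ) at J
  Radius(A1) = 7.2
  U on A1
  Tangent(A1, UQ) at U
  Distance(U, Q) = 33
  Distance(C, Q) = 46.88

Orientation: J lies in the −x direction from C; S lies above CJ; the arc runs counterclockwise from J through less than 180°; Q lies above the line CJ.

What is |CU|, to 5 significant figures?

24.428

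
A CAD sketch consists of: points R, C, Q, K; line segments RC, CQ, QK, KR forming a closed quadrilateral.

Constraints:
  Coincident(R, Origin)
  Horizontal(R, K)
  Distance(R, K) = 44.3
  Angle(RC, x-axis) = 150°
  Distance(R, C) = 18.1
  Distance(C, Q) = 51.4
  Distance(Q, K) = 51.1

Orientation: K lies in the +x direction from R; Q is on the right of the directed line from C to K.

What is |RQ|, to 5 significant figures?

37.321

Checks: |CQ| = 51.40 ✓; |QK| = 51.10 ✓.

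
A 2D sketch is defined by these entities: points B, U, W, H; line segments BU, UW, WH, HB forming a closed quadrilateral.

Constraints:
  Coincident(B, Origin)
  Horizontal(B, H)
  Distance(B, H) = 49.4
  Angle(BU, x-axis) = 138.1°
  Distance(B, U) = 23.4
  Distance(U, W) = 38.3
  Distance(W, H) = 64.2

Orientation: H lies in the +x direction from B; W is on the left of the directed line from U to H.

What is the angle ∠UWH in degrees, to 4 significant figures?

79.69°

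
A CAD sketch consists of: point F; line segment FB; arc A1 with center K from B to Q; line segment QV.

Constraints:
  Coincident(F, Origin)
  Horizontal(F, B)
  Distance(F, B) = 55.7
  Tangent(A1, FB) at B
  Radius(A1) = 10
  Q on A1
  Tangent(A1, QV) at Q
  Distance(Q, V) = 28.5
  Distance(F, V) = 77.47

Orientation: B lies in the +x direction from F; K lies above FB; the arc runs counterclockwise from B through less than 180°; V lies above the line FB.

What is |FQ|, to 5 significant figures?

66.332

Checks: |KQ| = 10.00 ✓; ∠(KQ, QV) = 90.00° ✓; |QV| = 28.50 ✓; |FV| = 77.47 ✓.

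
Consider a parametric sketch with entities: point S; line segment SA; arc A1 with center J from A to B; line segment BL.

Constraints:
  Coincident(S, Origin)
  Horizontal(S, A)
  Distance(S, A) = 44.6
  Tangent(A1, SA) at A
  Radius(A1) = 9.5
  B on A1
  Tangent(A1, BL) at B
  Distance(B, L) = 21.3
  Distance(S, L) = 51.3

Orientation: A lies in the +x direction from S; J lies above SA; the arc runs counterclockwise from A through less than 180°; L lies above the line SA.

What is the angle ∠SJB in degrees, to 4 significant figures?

156.2°

Checks: |JB| = 9.500 ✓; ∠(JB, BL) = 90.00° ✓; |BL| = 21.30 ✓; |SL| = 51.30 ✓.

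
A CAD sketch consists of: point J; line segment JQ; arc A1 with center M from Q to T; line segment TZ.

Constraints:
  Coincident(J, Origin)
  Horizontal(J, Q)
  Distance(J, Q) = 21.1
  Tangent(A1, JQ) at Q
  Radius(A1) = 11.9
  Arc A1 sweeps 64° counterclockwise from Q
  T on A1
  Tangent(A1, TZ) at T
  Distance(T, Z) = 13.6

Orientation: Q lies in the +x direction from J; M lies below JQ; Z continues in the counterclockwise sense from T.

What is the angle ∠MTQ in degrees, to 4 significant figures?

58.00°

J is at the origin; JQ is horizontal with |JQ| = 21.1 and Q on the +x side, so Q = (21.10, 0.000). A1 meets JQ tangentially, so MQ is at right angles to JQ, so M = Q + (0, -11.9) = (21.10, -11.90). On A1, Q sits at bearing 90° from M; a 64° counterclockwise sweep puts T at bearing 154°, so T = M + 11.9·(cos 154°, sin 154°) = (10.40, -6.683). Then cos ∠MTQ = TM·TQ / (|TM||TQ|), giving 58.00°.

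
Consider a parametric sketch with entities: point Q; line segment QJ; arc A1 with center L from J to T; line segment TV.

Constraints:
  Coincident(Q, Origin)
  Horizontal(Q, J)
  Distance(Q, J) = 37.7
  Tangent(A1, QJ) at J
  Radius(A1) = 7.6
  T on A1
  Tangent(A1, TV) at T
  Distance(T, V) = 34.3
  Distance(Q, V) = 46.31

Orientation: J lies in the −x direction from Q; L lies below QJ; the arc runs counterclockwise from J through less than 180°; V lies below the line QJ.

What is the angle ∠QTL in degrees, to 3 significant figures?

20.6°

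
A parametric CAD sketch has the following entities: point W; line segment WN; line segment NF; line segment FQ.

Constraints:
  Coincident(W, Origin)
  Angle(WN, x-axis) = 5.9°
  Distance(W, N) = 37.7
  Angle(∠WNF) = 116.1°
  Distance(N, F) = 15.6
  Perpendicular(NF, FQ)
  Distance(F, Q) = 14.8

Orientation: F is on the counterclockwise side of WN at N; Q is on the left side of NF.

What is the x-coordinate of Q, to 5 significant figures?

28.997

W is at the origin; WN runs at 5.9° with length 37.7, so N = 37.7·(cos 5.9°, sin 5.9°) = (37.500, 3.8753). ∠WNF = 116.1°, so NF runs at 5.9° + (180° − 116.1°) = 69.800° from the x-axis; with |NF| = 15.6, F = N + 15.6·(cos 69.800°, sin 69.800°) = (42.887, 18.516). The perpendicularity gives FQ at right angles to NF; with |FQ| = 14.8 on the left of NF, Q = F + 14.8·(-0.93849, 0.34530) = (28.997, 23.626). So Q.x = 28.997.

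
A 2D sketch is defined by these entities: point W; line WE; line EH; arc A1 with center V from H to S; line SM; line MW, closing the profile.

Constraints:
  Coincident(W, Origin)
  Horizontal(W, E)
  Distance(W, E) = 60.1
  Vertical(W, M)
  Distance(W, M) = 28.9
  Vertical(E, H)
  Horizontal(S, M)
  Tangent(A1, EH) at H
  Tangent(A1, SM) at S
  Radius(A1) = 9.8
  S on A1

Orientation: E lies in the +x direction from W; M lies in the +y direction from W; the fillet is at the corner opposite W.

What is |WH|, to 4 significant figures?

63.06

The virtual corner opposite W is at (60.10, 28.90). Since A1 is tangent to EH there, VH ⟂ EH and A1 meets SM tangentially, so VS is at right angles to SM, with radius 9.8, so the center V sits 9.8 in from both sides at V = (50.30, 19.10). That places the tangent points at H = (60.10, 19.10) on EH and S = (50.30, 28.90) on SM. Then |WH| = |H − W| = 63.06.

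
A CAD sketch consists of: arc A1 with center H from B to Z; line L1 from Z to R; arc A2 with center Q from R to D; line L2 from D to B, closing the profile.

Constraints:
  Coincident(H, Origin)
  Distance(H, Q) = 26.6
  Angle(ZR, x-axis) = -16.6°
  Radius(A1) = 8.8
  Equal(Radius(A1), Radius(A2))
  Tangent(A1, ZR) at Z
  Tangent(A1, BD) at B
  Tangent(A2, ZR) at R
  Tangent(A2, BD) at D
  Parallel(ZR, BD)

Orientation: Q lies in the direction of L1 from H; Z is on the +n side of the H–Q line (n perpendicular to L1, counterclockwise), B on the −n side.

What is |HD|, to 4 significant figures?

28.02

The slot axis is L1's direction at -16.6°, so u = (cos -16.6°, sin -16.6°) = (0.9583, -0.2857) and n = (−sin -16.6°, cos -16.6°) = (0.2857, 0.9583). H is at the origin and Q lies 26.6 along u from H, so Q = 26.6·u = (25.49, -7.599). Tangency of A1 to both parallel lines with radius 8.8 puts Z and B at H ± 8.8·n: Z = (2.514, 8.433), B = (-2.514, -8.433). Equal radii place R and D the same way about Q: R = Q + 8.8·n = (28.01, 0.8339), D = Q − 8.8·n = (22.98, -16.03). Then |HD| = |D − H| = 28.02.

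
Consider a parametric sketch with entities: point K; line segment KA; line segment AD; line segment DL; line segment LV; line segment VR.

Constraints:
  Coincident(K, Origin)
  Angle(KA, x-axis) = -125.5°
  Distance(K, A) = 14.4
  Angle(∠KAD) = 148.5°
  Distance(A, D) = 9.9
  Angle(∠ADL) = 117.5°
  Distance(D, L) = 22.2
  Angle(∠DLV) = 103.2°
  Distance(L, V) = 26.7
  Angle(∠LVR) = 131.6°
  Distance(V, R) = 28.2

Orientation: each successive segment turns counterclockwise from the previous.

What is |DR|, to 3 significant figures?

50.5

∠DLV = 103.2° gives LV at 45.3° from the x-axis; with |LV| = 26.7, V = (28.7, -14.2). ∠LVR = 131.6° gives VR at 93.7° from the x-axis; with |VR| = 28.2, R = (26.8, 13.9). Then |DR| = |R − D| = 50.5.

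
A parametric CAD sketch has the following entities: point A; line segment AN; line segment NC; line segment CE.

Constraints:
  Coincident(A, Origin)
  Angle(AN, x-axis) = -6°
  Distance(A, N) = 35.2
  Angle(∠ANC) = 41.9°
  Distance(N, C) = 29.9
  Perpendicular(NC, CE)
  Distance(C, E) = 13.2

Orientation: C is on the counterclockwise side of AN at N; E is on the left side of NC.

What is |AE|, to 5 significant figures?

10.952

A is at the origin; AN runs at -6.0° with length 35.2, so N = 35.2·(cos -6.0°, sin -6.0°) = (35.007, -3.6794). ∠ANC = 41.9°, so NC runs at -6.0° + (180° − 41.9°) = 132.10° from the x-axis; with |NC| = 29.9, C = N + 29.9·(cos 132.10°, sin 132.10°) = (14.961, 18.506). NC ⟂ CE; with |CE| = 13.2 on the left of NC, E = C + 13.2·(-0.74198, -0.67043) = (5.1673, 9.6560). Then |AE| = |E − A| = 10.952.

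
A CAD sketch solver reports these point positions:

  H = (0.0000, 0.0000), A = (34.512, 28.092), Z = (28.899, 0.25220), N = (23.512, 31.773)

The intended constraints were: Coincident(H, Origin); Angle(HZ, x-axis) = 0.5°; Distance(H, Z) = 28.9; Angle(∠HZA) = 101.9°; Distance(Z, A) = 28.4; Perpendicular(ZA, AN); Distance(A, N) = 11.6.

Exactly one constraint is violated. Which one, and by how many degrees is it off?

Perpendicular(ZA, AN) — off by 7.10°.

H = (0.00, 0.00) ✓; HZ at 0.5000° ✓; |HZ| = 28.90 ✓; ∠HZA = 101.9° ✓; |ZA| = 28.40 ✓; ∠(ZA, AN) = 82.90° ✗; |AN| = 11.60 ✓.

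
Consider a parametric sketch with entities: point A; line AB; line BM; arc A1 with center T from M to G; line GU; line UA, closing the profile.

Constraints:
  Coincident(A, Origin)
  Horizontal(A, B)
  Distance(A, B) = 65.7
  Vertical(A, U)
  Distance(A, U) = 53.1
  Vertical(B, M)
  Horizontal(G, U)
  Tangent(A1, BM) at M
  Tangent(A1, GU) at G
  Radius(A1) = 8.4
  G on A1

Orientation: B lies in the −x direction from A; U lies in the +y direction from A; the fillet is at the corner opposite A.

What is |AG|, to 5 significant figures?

78.121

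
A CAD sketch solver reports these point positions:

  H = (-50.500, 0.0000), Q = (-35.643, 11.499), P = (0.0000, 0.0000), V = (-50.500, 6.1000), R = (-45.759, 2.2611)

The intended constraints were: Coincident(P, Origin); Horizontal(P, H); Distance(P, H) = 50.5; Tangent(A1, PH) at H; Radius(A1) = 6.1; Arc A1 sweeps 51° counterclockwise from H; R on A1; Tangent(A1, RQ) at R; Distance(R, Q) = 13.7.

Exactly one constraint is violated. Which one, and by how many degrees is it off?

Tangent(A1, RQ) at R — off by 8.60°.

P = (0.00, 0.00) ✓; P.y = 0.00, H.y = 0.00 ✓; |PH| = 50.50 ✓; ∠(VH, HP) = 90.00° ✓; |VH| = 6.100 ✓; bearing(V→R) − bearing(V→H) = 51.00° ✓; |VR| = 6.100 ✓; ∠(VR, RQ) = 98.60° ✗; |RQ| = 13.70 ✓.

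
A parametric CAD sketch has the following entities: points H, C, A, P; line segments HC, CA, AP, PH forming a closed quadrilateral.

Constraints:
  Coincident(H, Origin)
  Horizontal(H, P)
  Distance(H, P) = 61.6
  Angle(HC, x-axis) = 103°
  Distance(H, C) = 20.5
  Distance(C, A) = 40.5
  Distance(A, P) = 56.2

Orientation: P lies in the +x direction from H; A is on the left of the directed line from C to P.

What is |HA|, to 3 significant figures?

52.4

Checks: HC at 103.0° ✓; |CA| = 40.50 ✓; |AP| = 56.20 ✓.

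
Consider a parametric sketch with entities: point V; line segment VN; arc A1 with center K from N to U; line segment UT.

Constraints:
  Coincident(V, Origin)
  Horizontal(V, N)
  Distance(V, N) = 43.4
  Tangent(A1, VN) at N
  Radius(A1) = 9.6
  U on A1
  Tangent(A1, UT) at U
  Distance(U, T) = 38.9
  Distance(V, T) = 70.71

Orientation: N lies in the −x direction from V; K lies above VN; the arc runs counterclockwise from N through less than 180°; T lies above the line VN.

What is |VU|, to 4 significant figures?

37.27

V is at the origin; VN is horizontal with |VN| = 43.4 and N on the −x side, so N = (-43.40, 0.000). A1 meets VN tangentially, so KN is at right angles to VN, so K = N + (0, 9.6) = (-43.40, 9.600). Since KU ⟂ UT (tangency), |KT| = √(9.6² + 38.9²) = 40.07 regardless of where U sits on A1. So T lies on both circle(V, 70.71) and circle(K, 40.07); the above-VN intersection is T = (-51.05, 48.93). U is the foot of the tangent from T: U = (-34.69, 13.64).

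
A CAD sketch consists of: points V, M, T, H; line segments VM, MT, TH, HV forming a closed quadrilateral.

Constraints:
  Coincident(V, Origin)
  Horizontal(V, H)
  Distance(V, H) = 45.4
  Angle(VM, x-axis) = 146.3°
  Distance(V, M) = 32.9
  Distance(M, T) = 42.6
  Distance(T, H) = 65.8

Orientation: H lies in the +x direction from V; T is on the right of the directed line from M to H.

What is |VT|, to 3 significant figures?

28.1

Checks: |MT| = 42.60 ✓; |TH| = 65.80 ✓.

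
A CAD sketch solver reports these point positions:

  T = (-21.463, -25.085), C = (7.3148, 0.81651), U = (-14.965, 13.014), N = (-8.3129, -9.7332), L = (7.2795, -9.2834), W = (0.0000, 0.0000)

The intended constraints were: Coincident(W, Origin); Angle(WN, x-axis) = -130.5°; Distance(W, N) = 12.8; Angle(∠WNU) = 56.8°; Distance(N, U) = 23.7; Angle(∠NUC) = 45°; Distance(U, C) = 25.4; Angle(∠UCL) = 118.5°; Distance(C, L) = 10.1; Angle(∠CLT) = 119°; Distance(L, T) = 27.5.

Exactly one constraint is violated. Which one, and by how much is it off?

Distance(L, T) = 27.5 — off by 5.30.

W = (0.00, 0.00) ✓; WN at -130.5° ✓; |WN| = 12.80 ✓; ∠WNU = 56.80° ✓; |NU| = 23.70 ✓; ∠NUC = 45.00° ✓; |UC| = 25.40 ✓; ∠UCL = 118.5° ✓; |CL| = 10.10 ✓; ∠CLT = 119.0° ✓; |LT| = 32.80 ✗.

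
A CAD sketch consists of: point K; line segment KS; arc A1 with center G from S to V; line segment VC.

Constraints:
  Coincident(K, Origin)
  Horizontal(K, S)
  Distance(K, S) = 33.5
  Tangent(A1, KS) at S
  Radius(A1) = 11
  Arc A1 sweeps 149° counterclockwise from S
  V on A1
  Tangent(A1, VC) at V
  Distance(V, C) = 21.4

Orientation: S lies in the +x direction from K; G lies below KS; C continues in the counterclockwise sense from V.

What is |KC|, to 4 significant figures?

55.87

K is at the origin; K and S share the same y with |KS| = 33.5 and S on the +x side, so S = (33.50, 0.000). Tangency of A1 to KS means the radius GS is perpendicular to KS, so G = S + (0, -11) = (33.50, -11.00). On A1, S sits at bearing 90° from G; a 149° counterclockwise sweep puts V at bearing 239°, so V = G + 11.0·(cos 239°, sin 239°) = (27.83, -20.43). Since A1 is tangent to VC there, GV ⟂ VC, so VC runs along (−sin 239°, cos 239°); with |VC| = 21.4, C = (46.18, -31.45). Then |KC| = |C − K| = 55.87.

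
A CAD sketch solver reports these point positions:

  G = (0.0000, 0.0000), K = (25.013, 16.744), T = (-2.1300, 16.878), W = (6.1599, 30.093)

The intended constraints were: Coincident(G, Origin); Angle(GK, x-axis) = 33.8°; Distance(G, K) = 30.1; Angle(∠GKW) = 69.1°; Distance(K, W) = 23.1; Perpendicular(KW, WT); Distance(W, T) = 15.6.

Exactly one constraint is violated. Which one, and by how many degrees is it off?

Perpendicular(KW, WT) — off by 3.20°.

G = (0.00, 0.00) ✓; GK at 33.80° ✓; |GK| = 30.10 ✓; ∠GKW = 69.10° ✓; |KW| = 23.10 ✓; ∠(KW, WT) = 93.20° ✗; |WT| = 15.60 ✓.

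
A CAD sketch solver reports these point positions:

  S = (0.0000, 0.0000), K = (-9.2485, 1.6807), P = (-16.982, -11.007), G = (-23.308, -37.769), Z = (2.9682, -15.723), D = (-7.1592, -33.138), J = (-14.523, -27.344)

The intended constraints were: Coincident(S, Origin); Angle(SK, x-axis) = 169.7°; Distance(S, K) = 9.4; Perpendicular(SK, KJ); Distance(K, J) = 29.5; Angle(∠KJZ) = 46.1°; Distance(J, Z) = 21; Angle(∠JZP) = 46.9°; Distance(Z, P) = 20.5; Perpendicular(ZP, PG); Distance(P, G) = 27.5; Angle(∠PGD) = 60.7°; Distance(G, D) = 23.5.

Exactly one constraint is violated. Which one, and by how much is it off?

Distance(G, D) = 23.5 — off by 6.70.

S = (0.00, 0.00) ✓; SK at 169.7° ✓; |SK| = 9.400 ✓; ∠(SK, KJ) = 90.00° ✓; |KJ| = 29.50 ✓; ∠KJZ = 46.10° ✓; |JZ| = 21.00 ✓; ∠JZP = 46.90° ✓; |ZP| = 20.50 ✓; ∠(ZP, PG) = 90.00° ✓; |PG| = 27.50 ✓; ∠PGD = 60.70° ✓; |GD| = 16.80 ✗.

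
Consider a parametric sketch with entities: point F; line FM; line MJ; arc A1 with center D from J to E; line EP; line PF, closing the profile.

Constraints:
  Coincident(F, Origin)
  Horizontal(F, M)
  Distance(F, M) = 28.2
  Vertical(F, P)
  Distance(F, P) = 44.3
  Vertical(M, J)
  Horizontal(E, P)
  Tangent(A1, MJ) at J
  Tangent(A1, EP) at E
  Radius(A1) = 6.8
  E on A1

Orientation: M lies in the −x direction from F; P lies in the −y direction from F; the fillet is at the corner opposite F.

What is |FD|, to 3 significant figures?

43.2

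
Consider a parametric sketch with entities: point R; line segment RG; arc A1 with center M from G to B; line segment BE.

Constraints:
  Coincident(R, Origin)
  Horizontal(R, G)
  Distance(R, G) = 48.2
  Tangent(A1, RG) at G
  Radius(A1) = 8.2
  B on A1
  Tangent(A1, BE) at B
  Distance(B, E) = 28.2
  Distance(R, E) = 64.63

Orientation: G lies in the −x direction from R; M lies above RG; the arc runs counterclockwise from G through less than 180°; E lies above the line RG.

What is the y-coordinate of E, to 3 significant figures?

37.2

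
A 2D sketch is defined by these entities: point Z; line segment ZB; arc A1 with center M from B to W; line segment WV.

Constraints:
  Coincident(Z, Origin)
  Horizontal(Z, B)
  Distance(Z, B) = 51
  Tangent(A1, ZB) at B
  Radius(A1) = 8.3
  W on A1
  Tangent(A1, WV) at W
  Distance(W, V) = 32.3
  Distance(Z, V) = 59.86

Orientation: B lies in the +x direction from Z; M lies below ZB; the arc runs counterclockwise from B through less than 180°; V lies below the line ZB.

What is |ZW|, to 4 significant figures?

43.56

Z is at the origin; Z and B share the same y with |ZB| = 51.0 and B on the +x side, so B = (51.00, 0.000). A1 meets ZB tangentially, so MB is at right angles to ZB, so M = B + (0, -8.3) = (51.00, -8.300). Since MW ⟂ WV (tangency), |MV| = √(8.3² + 32.3²) = 33.35 regardless of where W sits on A1. So V lies on both circle(Z, 59.86) and circle(M, 33.35); the below-ZB intersection is V = (43.75, -40.85). W is the foot of the tangent from V: W = (42.70, -8.569).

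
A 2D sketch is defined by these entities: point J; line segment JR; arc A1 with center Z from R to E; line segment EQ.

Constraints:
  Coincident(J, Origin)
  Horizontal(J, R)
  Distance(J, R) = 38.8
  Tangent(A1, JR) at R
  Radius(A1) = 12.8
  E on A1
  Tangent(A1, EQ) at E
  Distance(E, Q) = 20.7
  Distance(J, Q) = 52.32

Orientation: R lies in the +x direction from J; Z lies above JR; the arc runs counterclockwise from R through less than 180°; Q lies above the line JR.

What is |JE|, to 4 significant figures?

53.18

J is at the origin; JR is horizontal with |JR| = 38.8 and R on the +x side, so R = (38.80, 0.000). Tangency of A1 to JR means the radius ZR is perpendicular to JR, so Z = R + (0, 12.8) = (38.80, 12.80). Since ZE ⟂ EQ (tangency), |ZQ| = √(12.8² + 20.7²) = 24.34 regardless of where E sits on A1. So Q lies on both circle(J, 52.32) and circle(Z, 24.34); the above-JR intersection is Q = (36.93, 37.07). E is the foot of the tangent from Q: E = (49.14, 20.35).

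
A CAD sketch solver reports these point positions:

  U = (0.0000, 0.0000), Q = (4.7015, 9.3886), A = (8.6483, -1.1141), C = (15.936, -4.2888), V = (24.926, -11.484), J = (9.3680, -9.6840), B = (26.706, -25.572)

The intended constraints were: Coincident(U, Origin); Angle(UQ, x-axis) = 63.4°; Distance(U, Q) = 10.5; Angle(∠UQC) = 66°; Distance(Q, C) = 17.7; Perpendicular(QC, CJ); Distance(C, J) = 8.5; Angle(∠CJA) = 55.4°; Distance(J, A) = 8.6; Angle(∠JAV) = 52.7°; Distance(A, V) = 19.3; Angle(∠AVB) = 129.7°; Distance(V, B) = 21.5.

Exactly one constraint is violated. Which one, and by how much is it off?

Distance(V, B) = 21.5 — off by 7.30.

U = (0.00, 0.00) ✓; UQ at 63.40° ✓; |UQ| = 10.50 ✓; ∠UQC = 66.00° ✓; |QC| = 17.70 ✓; ∠(QC, CJ) = 90.00° ✓; |CJ| = 8.500 ✓; ∠CJA = 55.40° ✓; |JA| = 8.600 ✓; ∠JAV = 52.70° ✓; |AV| = 19.30 ✓; ∠AVB = 129.7° ✓; |VB| = 14.20 ✗.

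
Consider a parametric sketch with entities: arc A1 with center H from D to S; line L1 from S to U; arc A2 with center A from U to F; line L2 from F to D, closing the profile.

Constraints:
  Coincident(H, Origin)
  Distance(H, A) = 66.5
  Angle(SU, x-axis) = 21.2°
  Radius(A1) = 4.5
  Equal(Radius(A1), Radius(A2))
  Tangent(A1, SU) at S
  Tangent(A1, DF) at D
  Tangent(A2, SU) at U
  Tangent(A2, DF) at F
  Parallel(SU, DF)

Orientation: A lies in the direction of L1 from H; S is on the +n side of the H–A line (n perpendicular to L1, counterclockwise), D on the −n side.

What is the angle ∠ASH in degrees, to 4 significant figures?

86.13°

The slot axis is L1's direction at 21.2°, so u = (cos 21.2°, sin 21.2°) = (0.9323, 0.3616) and n = (−sin 21.2°, cos 21.2°) = (-0.3616, 0.9323). H is at the origin and A lies 66.5 along u from H, so A = 66.5·u = (62.00, 24.05). Tangency of A1 to both parallel lines with radius 4.5 puts S and D at H ± 4.5·n: S = (-1.627, 4.195), D = (1.627, -4.195). Then cos ∠ASH = SA·SH / (|SA||SH|), giving 86.13°.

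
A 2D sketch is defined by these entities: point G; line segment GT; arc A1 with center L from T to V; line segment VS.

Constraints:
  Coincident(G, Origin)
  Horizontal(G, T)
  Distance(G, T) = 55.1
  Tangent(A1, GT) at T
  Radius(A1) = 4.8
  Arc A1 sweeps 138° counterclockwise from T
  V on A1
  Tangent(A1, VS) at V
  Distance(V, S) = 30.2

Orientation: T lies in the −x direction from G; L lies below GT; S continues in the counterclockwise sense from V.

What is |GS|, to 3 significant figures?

45.9

G is at the origin; GT is horizontal with |GT| = 55.1 and T on the −x side, so T = (-55.1, 0.00). A1 meets GT tangentially, so LT is at right angles to GT, so L = T + (0, -4.8) = (-55.1, -4.80). On A1, T sits at bearing 90° from L; a 138° counterclockwise sweep puts V at bearing 228°, so V = L + 4.8·(cos 228°, sin 228°) = (-58.3, -8.37). A1 meets VS tangentially, so LV is at right angles to VS, so VS runs along (−sin 228°, cos 228°); with |VS| = 30.2, S = (-35.9, -28.6). Then |GS| = |S − G| = 45.9.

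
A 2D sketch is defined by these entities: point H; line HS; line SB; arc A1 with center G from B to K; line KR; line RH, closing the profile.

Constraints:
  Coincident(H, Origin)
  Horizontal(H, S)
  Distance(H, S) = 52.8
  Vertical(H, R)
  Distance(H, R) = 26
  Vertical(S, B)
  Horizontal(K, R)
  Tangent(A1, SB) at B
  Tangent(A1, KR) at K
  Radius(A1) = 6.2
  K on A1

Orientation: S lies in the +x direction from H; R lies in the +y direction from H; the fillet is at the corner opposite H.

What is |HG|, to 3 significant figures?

50.6

H is at the origin; HS is horizontal with |HS| = 52.8 and S on the +x side, so S = (52.8, 0.00). HR is vertical with |HR| = 26.0 and R on the +y side, so R = (0.00, 26.0). The virtual corner opposite H is at (52.8, 26.0). The tangent condition forces GB to be normal to SB and since A1 is tangent to KR there, GK ⟂ KR, with radius 6.2, so the center G sits 6.2 in from both sides at G = (46.6, 19.8). Then |HG| = |G − H| = 50.6.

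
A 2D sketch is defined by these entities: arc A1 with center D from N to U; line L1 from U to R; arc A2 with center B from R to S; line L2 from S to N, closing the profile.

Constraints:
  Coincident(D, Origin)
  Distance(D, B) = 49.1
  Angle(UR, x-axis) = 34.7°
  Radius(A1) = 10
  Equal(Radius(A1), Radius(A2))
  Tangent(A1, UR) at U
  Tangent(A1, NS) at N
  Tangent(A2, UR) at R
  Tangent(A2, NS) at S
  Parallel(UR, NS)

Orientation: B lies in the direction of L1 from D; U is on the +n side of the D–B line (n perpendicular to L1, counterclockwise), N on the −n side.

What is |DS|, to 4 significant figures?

50.11

Tangency of A1 to both parallel lines with radius 10.0 puts U and N at D ± 10.0·n: U = (-5.693, 8.221), N = (5.693, -8.221). Equal radii place R and S the same way about B: R = B + 10.0·n = (34.67, 36.17), S = B − 10.0·n = (46.06, 19.73). Then |DS| = |S − D| = 50.11.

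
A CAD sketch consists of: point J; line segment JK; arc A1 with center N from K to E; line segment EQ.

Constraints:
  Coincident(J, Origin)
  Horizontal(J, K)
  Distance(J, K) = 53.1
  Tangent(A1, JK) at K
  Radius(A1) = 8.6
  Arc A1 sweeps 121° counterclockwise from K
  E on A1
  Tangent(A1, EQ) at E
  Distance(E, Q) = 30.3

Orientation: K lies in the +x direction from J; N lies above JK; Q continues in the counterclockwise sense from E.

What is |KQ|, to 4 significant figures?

39.86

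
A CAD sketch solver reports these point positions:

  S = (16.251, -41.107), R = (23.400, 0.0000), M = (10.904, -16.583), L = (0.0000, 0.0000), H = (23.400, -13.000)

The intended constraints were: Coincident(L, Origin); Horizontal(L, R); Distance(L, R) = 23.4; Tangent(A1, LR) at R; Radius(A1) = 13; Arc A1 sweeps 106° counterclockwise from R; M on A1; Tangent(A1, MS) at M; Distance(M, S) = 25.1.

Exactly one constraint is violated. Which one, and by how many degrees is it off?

Tangent(A1, MS) at M — off by 3.70°.

L = (0.00, 0.00) ✓; L.y = 0.00, R.y = 0.00 ✓; |LR| = 23.40 ✓; ∠(HR, RL) = 90.00° ✓; |HR| = 13.00 ✓; bearing(H→M) − bearing(H→R) = 106.0° ✓; |HM| = 13.00 ✓; ∠(HM, MS) = 93.70° ✗; |MS| = 25.10 ✓.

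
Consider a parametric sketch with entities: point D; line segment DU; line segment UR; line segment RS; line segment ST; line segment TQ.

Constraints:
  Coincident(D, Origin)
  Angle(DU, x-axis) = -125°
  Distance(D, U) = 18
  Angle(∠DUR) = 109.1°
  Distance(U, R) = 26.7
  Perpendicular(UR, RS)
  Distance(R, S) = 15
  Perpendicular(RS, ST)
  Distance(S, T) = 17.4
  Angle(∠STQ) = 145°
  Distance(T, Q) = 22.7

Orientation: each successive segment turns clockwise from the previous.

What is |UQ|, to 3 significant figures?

9.50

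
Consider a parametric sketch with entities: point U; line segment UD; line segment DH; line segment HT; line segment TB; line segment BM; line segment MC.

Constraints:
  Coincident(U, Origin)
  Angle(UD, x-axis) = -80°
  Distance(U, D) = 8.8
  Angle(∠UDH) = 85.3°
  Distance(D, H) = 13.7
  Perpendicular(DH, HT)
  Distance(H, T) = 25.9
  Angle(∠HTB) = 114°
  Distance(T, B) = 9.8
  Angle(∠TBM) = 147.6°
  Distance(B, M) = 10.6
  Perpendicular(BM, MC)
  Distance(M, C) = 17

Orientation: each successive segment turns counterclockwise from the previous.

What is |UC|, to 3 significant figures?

4.83

∠TBM = 147.6° gives BM at -157° from the x-axis; with |BM| = 10.6, M = (-11.2, 17.3). The perpendicularity gives MC at right angles to BM, so MC runs at -66.9°; with |MC| = 17.0, C = (-4.54, 1.65). Then |UC| = |C − U| = 4.83.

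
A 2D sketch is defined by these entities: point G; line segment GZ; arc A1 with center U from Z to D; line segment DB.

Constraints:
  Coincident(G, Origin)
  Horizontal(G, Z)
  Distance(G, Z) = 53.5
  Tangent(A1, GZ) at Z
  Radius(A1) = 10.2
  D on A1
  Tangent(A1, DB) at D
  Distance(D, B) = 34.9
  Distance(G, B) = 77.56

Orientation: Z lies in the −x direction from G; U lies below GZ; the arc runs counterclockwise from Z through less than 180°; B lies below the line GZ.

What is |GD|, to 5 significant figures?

64.544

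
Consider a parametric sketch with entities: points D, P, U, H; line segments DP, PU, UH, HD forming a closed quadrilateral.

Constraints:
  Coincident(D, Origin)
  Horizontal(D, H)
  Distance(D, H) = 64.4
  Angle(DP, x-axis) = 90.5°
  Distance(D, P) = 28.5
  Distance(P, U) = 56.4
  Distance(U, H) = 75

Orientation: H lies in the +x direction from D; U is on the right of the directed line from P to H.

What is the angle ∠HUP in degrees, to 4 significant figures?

63.20°

Checks: |PU| = 56.40 ✓; |UH| = 75.00 ✓.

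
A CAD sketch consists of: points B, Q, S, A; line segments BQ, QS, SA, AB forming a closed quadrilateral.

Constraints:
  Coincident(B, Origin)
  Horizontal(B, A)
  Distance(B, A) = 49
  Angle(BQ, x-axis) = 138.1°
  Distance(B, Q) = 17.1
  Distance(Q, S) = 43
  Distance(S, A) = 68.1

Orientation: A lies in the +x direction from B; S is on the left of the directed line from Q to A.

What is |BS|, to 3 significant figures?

51.2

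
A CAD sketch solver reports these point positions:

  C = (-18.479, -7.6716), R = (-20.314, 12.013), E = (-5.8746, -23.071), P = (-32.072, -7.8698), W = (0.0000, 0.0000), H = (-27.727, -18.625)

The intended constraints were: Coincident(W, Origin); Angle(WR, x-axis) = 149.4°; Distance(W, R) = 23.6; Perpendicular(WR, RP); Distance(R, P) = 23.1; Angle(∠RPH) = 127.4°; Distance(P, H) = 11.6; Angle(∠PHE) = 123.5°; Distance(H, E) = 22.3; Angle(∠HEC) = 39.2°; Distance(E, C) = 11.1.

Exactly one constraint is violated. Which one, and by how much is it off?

Distance(E, C) = 11.1 — off by 8.80.

W = (0.00, 0.00) ✓; WR at 149.4° ✓; |WR| = 23.60 ✓; ∠(WR, RP) = 90.00° ✓; |RP| = 23.10 ✓; ∠RPH = 127.4° ✓; |PH| = 11.60 ✓; ∠PHE = 123.5° ✓; |HE| = 22.30 ✓; ∠HEC = 39.20° ✓; |EC| = 19.90 ✗.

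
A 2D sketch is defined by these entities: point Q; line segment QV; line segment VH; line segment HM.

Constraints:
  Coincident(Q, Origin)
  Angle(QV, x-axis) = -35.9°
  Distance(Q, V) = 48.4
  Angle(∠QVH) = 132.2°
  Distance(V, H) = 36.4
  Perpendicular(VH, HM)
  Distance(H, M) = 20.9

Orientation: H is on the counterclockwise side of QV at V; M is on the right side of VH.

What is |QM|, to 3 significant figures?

89.3

Q is at the origin; QV runs at -35.9° with length 48.4, so V = 48.4·(cos -35.9°, sin -35.9°) = (39.2, -28.4). ∠QVH = 132.2°, so VH runs at -35.9° + (180° − 132.2°) = 11.9° from the x-axis; with |VH| = 36.4, H = V + 36.4·(cos 11.9°, sin 11.9°) = (74.8, -20.9). VH ⟂ HM; with |HM| = 20.9 on the right of VH, M = H + 20.9·(0.206, -0.979) = (79.1, -41.3). Then |QM| = |M − Q| = 89.3.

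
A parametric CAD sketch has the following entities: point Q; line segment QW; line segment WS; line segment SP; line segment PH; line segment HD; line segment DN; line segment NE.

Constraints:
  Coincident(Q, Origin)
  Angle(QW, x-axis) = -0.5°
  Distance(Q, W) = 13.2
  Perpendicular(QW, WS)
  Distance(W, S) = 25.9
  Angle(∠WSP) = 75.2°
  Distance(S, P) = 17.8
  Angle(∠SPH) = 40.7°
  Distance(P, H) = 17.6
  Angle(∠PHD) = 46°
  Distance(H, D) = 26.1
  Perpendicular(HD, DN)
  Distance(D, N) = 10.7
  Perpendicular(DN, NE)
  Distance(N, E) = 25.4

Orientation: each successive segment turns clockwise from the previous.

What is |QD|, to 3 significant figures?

38.7

Q is at the origin; QW runs at -0.5° with length 13.2, so W = (13.2, -0.115). QW ⟂ WS, so WS runs at -90.5°; with |WS| = 25.9, S = (13.0, -26.0). ∠WSP = 75.2° gives SP at 165° from the x-axis; with |SP| = 17.8, P = (-4.20, -21.3). ∠SPH = 40.7° gives PH at 25.4° from the x-axis; with |PH| = 17.6, H = (11.7, -13.8). ∠PHD = 46.0° gives HD at -109° from the x-axis; with |HD| = 26.1, D = (3.38, -38.5). Then |QD| = |D − Q| = 38.7.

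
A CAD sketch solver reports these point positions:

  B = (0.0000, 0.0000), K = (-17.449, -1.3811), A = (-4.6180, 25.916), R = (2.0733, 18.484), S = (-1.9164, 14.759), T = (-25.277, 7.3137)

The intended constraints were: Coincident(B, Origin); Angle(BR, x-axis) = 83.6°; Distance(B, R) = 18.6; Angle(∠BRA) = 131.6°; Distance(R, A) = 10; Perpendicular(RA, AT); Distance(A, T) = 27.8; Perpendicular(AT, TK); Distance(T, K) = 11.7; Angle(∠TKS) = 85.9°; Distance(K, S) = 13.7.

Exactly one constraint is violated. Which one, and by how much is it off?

Distance(K, S) = 13.7 — off by 8.70.

B = (0.00, 0.00) ✓; BR at 83.60° ✓; |BR| = 18.60 ✓; ∠BRA = 131.6° ✓; |RA| = 10.00 ✓; ∠(RA, AT) = 90.00° ✓; |AT| = 27.80 ✓; ∠(AT, TK) = 90.00° ✓; |TK| = 11.70 ✓; ∠TKS = 85.90° ✓; |KS| = 22.40 ✗.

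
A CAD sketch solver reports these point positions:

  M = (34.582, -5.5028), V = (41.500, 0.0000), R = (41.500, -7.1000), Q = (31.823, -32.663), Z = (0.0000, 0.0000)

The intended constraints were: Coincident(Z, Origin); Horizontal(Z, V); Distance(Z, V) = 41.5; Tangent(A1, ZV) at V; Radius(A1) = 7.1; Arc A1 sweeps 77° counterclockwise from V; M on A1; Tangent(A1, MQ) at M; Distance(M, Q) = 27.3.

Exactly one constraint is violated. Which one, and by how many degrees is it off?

Tangent(A1, MQ) at M — off by 7.20°.

Z = (0.00, 0.00) ✓; Z.y = 0.00, V.y = 0.00 ✓; |ZV| = 41.50 ✓; ∠(RV, VZ) = 90.00° ✓; |RV| = 7.100 ✓; bearing(R→M) − bearing(R→V) = 77.00° ✓; |RM| = 7.100 ✓; ∠(RM, MQ) = 82.80° ✗; |MQ| = 27.30 ✓.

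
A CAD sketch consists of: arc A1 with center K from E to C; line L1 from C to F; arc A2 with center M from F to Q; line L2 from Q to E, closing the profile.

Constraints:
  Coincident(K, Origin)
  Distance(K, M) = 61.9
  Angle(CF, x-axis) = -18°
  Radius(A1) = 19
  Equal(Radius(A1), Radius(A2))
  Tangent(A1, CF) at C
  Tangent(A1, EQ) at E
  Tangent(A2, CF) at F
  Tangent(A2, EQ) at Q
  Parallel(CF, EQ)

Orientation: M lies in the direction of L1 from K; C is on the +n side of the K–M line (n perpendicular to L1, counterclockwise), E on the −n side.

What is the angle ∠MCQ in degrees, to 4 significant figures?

14.48°

Tangency of A1 to both parallel lines with radius 19.0 puts C and E at K ± 19.0·n: C = (5.871, 18.07), E = (-5.871, -18.07). Equal radii place F and Q the same way about M: F = M + 19.0·n = (64.74, -1.058), Q = M − 19.0·n = (53.00, -37.20). Then cos ∠MCQ = CM·CQ / (|CM||CQ|), giving 14.48°.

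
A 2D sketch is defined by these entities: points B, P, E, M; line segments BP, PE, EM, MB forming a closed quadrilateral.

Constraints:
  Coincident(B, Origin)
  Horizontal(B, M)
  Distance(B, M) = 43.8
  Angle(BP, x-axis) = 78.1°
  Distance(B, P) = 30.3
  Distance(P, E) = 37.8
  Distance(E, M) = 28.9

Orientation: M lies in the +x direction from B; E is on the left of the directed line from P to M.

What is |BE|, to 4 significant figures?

52.68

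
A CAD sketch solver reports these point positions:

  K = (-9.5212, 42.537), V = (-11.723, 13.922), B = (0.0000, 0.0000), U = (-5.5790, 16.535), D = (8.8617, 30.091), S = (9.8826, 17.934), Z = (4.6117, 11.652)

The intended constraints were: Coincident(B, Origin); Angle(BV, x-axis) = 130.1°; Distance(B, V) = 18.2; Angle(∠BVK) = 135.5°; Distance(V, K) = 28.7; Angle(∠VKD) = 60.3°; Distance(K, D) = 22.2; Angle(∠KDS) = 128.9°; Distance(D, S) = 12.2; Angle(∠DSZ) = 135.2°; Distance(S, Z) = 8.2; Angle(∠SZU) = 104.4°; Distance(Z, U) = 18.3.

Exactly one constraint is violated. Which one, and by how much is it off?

Distance(Z, U) = 18.3 — off by 7.00.

B = (0.00, 0.00) ✓; BV at 130.1° ✓; |BV| = 18.20 ✓; ∠BVK = 135.5° ✓; |VK| = 28.70 ✓; ∠VKD = 60.30° ✓; |KD| = 22.20 ✓; ∠KDS = 128.9° ✓; |DS| = 12.20 ✓; ∠DSZ = 135.2° ✓; |SZ| = 8.200 ✓; ∠SZU = 104.4° ✓; |ZU| = 11.30 ✗.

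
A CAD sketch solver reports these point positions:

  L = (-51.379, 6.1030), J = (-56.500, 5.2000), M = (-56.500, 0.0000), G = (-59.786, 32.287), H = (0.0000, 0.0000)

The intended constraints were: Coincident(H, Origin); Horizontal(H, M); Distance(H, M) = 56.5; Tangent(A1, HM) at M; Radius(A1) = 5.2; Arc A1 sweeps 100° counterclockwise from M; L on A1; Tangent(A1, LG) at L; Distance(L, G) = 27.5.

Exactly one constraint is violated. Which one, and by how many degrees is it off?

Tangent(A1, LG) at L — off by 7.80°.

H = (0.00, 0.00) ✓; H.y = 0.00, M.y = 0.00 ✓; |HM| = 56.50 ✓; ∠(JM, MH) = 90.00° ✓; |JM| = 5.200 ✓; bearing(J→L) − bearing(J→M) = 100.0° ✓; |JL| = 5.200 ✓; ∠(JL, LG) = 82.20° ✗; |LG| = 27.50 ✓.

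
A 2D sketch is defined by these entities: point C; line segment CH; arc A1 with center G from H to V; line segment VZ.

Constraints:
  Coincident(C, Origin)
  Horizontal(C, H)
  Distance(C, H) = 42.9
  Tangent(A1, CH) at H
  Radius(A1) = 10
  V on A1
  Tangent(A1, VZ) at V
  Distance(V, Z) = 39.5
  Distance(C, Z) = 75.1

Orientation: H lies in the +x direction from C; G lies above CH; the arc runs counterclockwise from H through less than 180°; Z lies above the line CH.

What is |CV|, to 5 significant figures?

53.536

C is at the origin; CH is horizontal with |CH| = 42.9 and H on the +x side, so H = (42.900, 0.0000). The tangent condition forces GH to be normal to CH, so G = H + (0, 10) = (42.900, 10.000). Since GV ⟂ VZ (tangency), |GZ| = √(10.0² + 39.5²) = 40.746 regardless of where V sits on A1. So Z lies on both circle(C, 75.1) and circle(G, 40.746); the above-CH intersection is Z = (57.831, 47.912). V is the foot of the tangent from Z: V = (52.819, 8.7311).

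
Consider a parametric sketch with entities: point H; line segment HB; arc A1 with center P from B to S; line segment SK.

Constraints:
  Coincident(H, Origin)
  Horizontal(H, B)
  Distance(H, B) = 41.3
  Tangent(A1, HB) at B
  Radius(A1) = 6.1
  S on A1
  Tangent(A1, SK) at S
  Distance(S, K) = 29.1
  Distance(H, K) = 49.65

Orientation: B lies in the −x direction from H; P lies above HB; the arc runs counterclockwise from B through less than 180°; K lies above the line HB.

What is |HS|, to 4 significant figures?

35.72

Checks: |PS| = 6.100 ✓; ∠(PS, SK) = 90.00° ✓; |SK| = 29.10 ✓; |HK| = 49.65 ✓.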